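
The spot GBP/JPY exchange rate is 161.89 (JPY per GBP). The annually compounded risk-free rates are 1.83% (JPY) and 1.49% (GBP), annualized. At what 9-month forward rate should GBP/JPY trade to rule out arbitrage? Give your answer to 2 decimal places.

162.30

By covered interest parity, F = S · (1+r_JPY)^T / (1+r_GBP)^T
= 161.89 × 1.013694 / 1.011154 = 161.89 × 1.002512
F = 162.30 JPY per GBP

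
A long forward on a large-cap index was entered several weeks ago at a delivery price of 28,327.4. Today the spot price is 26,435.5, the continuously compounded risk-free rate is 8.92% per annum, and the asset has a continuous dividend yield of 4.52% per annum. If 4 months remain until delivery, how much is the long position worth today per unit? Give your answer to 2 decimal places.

-1457.34

Current fair forward for the remaining 4 months: F = S·e^((r − q)·T), (r − q) = 0.0892 − 0.0452 = 0.0440
F = 26435.5 · e^(0.0440 × 4/12) = 26435.5 × 1.01477475 = 26826.0779
Value of long forward = (F − K)·e^(−rT) = (26826.0779 − 28327.4) · e^(−0.0892·4/12)
= -1501.3221 × 0.97070435 = -1457.34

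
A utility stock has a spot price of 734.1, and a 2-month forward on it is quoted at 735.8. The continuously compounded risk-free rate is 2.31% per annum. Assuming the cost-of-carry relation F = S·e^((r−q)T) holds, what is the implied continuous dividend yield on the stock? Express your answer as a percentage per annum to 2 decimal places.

0.92%

From F = S·e^((r−q)T): (r − q) = ln(F/S)/T
ln(735.8/734.1) = ln(1.002316) = 0.002313
(r − q) = 0.002313 / (2/12) = 0.013878
q = r − ln(F/S)/T = 0.0231 − 0.013878 = 0.009222
q = 0.92%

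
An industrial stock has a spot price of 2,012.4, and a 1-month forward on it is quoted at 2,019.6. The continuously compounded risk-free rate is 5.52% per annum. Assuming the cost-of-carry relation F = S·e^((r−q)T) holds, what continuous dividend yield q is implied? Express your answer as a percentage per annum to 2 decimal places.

1.23%

From F = S·e^((r−q)T): (r − q) = ln(F/S)/T
ln(2019.6/2012.4) = ln(1.003578) = 0.003572
(r − q) = 0.003572 / (1/12) = 0.042864
q = r − ln(F/S)/T = 0.0552 − 0.042864 = 0.012336
q = 1.23%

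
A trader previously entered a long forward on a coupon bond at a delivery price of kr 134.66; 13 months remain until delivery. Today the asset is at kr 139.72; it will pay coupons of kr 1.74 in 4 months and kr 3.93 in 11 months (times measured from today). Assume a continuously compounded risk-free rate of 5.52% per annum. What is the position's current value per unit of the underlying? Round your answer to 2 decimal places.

kr 7.43

PV(remaining coupons) I = 1.74·e^(−0.0552·4/12) + 3.93·e^(−0.0552·11/12) = 5.4444
Current forward F = (S − I)·e^(rT) = (139.72 − 5.4444)·e^(0.0552·13/12) = 134.2756 × 1.061624 = 142.5502
Value (long) = (F − K)·e^(−rT) = (142.5502 − 134.66) × 0.941953 = 7.4322
Value = kr 7.43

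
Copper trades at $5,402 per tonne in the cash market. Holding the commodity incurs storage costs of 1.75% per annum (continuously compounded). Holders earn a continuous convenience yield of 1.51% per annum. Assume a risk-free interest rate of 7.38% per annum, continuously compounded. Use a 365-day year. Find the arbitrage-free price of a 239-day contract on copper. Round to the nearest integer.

Net carry = r + u − y = 0.0738 + 0.0175 − 0.0151 = 0.0762
F = S·e^((r+u−y)T) = 5402 · e^(0.0762 × 239/365) = 5402 · e^0.049895
= 5402 × 1.051161 = $5,678 per tonne

$5,678 per tonne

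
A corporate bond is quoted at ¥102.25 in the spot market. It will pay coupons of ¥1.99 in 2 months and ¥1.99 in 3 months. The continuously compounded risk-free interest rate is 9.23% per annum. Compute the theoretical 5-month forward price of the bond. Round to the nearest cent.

PV(coupons) I = 1.99·e^(−0.0923·2/12) + 1.99·e^(−0.0923·3/12)
I = 1.9596 + 1.9446 = 3.9042
F = (S − I)·e^(rT) = (102.25 − 3.9042) · e^(0.0923·5/12)
= 98.3458 · e^0.038458 = 98.3458 × 1.039207 = ¥102.20

¥102.20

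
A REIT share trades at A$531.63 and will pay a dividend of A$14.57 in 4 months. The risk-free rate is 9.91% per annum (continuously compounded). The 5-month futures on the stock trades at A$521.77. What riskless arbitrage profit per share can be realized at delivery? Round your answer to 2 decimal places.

PV(dividends) I = 14.57·e^(−0.0991·4/12) = 14.0966
Fair futures F* = (S − I)·e^(rT) = (531.63 − 14.0966)·e^0.041292 = 517.5334 × 1.042156 = 539.3505
Market A$521.77 < fair 539.3505: forward underpriced → reverse cash-and-carry (short the stock, invest proceeds at r, pay the dividends, go long the forward).
Profit at T = |F_mkt − F*| = |521.77 − 539.3505| = A$17.58 per share

A$17.58 per share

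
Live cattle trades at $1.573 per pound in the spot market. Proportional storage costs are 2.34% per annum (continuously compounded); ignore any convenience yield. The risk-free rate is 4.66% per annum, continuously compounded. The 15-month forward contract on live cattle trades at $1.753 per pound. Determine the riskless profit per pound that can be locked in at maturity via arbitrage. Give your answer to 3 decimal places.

Fair forward: F* = S·e^(carry·T), with carry = (r + u) = 0.0466 + 0.0234 = 0.0700
F* = 1.573 · e^(0.0700 × 15/12) = 1.573 · e^0.087500 = 1.573 × 1.091442 = $1.7168
Market $1.753 > fair $1.7168: forward overpriced → cash-and-carry (buy spot, short the forward).
At maturity, profit = |F_mkt − F*| = |1.753 − 1.7168| = $0.036 per pound

$0.036 per pound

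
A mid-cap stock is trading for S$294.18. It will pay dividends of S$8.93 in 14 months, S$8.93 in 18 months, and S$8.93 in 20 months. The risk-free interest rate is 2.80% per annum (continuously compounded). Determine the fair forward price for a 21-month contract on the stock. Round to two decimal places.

PV(dividends) I = 8.93·e^(−0.0280·14/12) + 8.93·e^(−0.0280·18/12) + 8.93·e^(−0.0280·20/12)
I = 8.6430 + 8.5627 + 8.5228 = 25.7285
F = (S − I)·e^(rT) = (294.18 − 25.7285) · e^(0.0280·21/12)
= 268.4515 · e^0.049000 = 268.4515 × 1.050220 = S$281.93

S$281.93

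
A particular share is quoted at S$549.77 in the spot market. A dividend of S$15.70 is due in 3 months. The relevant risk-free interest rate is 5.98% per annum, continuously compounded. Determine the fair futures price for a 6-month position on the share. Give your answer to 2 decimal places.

PV(dividends) I = 15.70·e^(−0.0598·3/12)
I = 15.4670
F = (S − I)·e^(rT) = (549.77 − 15.4670) · e^(0.0598·6/12)
= 534.3030 · e^0.029900 = 534.3030 × 1.030351 = S$550.52

S$550.52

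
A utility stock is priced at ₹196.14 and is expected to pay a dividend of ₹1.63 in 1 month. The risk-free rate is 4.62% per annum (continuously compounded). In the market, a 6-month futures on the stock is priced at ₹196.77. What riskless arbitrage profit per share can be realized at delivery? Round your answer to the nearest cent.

PV(dividends) I = 1.63·e^(−0.0462·1/12) = 1.6237
Fair futures F* = (S − I)·e^(rT) = (196.14 − 1.6237)·e^0.023100 = 194.5163 × 1.023369 = 199.0620
Market ₹196.77 < fair 199.0620: forward underpriced → reverse cash-and-carry (short the stock, invest proceeds at r, pay the dividends, go long the forward).
Profit at T = |F_mkt − F*| = |196.77 − 199.0620| = ₹2.29 per share

₹2.29 per share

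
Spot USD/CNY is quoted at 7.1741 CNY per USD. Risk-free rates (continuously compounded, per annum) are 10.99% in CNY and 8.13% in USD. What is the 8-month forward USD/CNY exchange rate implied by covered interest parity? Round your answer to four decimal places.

F = S·e^((r_CNY − r_USD)T) = 7.1741 · e^((0.1099 − 0.0813) × 8/12)
= 7.1741 · e^0.019067 = 7.1741 × 1.019250
F = 7.3122 CNY per USD

7.3122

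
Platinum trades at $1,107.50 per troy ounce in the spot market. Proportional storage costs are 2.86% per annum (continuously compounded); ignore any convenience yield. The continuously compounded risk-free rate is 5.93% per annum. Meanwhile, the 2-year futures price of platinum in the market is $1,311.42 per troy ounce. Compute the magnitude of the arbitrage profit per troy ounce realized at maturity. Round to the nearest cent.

$8.94 per troy ounce

Fair futures: F* = S·e^(carry·T), with carry = (r + u) = 0.0593 + 0.0286 = 0.0879
F* = 1107.50 · e^(0.0879 × 2) = 1107.50 · e^0.17580000 = 1107.50 × 1.19219959 = $1320.3610
Market $1311.42 < fair $1320.3610: forward underpriced → reverse cash-and-carry (short spot, go long the forward).
At maturity, profit = |F_mkt − F*| = |1311.42 − 1320.3610| = $8.94 per troy ounce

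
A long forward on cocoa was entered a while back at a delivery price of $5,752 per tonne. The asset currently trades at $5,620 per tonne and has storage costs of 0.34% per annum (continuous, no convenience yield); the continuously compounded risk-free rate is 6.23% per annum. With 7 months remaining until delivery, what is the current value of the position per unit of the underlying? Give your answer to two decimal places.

$84.44 per tonne

Current fair forward for the remaining 7 months: F = S·e^((r + u)·T), (r + u) = 0.0623 + 0.0034 = 0.0657
F = 5620 · e^(0.0657 × 7/12) = 5620 × 1.03906888 = 5839.5671
Value of long forward = (F − K)·e^(−rT) = (5839.5671 − 5752) · e^(−0.0623·7/12)
= 87.5671 × 0.96431076 = 84.44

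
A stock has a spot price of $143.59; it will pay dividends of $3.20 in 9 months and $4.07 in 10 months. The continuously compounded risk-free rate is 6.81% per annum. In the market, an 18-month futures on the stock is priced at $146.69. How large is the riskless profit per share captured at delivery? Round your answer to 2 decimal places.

$4.72 per share

PV(dividends) I = 3.20·e^(−0.0681·9/12) + 4.07·e^(−0.0681·10/12) = 6.8861
Fair futures F* = (S − I)·e^(rT) = (143.59 − 6.8861)·e^0.102150 = 136.7039 × 1.107550 = 151.4064
Market $146.69 < fair 151.4064: forward underpriced → reverse cash-and-carry (short the stock, invest proceeds at r, pay the dividends, go long the forward).
Profit at T = |F_mkt − F*| = |146.69 − 151.4064| = $4.72 per share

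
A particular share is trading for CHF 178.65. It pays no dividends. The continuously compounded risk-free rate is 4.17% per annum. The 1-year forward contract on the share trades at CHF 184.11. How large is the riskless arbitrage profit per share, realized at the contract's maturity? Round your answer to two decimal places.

CHF 2.15 per share

Fair forward: F* = S·e^(carry·T), with carry = r = 0.0417
F* = 178.65 · e^(0.0417 × 1) = 178.65 · e^0.041700 = 178.65 × 1.042582 = CHF 186.2573
Market CHF 184.11 < fair CHF 186.2573: forward underpriced → reverse cash-and-carry (short spot, go long the forward).
At maturity, profit = |F_mkt − F*| = |184.11 − 186.2573| = CHF 2.15 per share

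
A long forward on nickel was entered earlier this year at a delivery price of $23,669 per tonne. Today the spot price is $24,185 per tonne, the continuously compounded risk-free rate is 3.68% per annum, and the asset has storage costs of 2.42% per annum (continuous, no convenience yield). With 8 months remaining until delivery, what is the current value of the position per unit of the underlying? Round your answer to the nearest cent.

$1482.96 per tonne

Current fair forward for the remaining 8 months: F = S·e^((r + u)·T), (r + u) = 0.0368 + 0.0242 = 0.0610
F = 24185 · e^(0.0610 × 8/12) = 24185 × 1.04150488 = 25188.7955
Value of long forward = (F − K)·e^(−rT) = (25188.7955 − 23669) · e^(−0.0368·8/12)
= 1519.7955 × 0.97576516 = 1482.96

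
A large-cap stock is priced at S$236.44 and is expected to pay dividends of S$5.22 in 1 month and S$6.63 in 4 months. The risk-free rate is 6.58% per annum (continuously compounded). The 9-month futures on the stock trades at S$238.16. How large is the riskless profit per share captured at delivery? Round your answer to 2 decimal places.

PV(dividends) I = 5.22·e^(−0.0658·1/12) + 6.63·e^(−0.0658·4/12) = 11.6776
Fair futures F* = (S − I)·e^(rT) = (236.44 − 11.6776)·e^0.049350 = 224.7624 × 1.050588 = 236.1327
Market S$238.16 > fair 236.1327: forward overpriced → cash-and-carry (borrow at r, buy the stock and collect the dividends, short the forward).
Profit at T = |F_mkt − F*| = |238.16 − 236.1327| = S$2.03 per share

S$2.03 per share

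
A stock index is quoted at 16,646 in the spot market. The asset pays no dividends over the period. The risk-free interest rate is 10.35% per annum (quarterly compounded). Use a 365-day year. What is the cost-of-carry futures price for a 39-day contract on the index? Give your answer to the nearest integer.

F = S · (1+r/4)^(4T)
= 16646 × 1.010978
F = 16,829

16,829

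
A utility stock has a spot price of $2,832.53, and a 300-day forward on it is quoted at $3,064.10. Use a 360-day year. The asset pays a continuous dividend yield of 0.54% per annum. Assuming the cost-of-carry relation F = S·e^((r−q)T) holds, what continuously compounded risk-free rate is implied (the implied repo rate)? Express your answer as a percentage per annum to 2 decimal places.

9.97%

From F = S·e^((r−q)T): (r − q) = ln(F/S)/T
ln(3064.10/2832.53) = ln(1.081754) = 0.078584
(r − q) = 0.078584 / (300/360) = 0.094301
r = ln(F/S)/T + q = 0.094301 + 0.0054 = 0.099701
r = 9.97%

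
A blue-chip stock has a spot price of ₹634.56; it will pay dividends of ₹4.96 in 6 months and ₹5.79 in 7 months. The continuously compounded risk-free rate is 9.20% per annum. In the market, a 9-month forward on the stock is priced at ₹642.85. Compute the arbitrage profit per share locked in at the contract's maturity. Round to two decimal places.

PV(dividends) I = 4.96·e^(−0.0920·6/12) + 5.79·e^(−0.0920·7/12) = 10.2245
Fair forward F* = (S − I)·e^(rT) = (634.56 − 10.2245)·e^0.069000 = 624.3355 × 1.071436 = 668.9355
Market ₹642.85 < fair 668.9355: forward underpriced → reverse cash-and-carry (short the stock, invest proceeds at r, pay the dividends, go long the forward).
Profit at T = |F_mkt − F*| = |642.85 − 668.9355| = ₹26.09 per share

₹26.09 per share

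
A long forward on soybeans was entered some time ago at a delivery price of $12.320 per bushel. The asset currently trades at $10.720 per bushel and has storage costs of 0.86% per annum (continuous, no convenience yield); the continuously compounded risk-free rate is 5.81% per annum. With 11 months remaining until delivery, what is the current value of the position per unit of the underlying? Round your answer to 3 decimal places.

-$0.876 per bushel

Current fair forward for the remaining 11 months: F = S·e^((r + u)·T), (r + u) = 0.0581 + 0.0086 = 0.0667
F = 10.720 · e^(0.0667 × 11/12) = 10.720 × 1.063050 = 11.3959
Value of long forward = (F − K)·e^(−rT) = (11.3959 − 12.320) · e^(−0.0581·11/12)
= -0.9241 × 0.948135 = -0.876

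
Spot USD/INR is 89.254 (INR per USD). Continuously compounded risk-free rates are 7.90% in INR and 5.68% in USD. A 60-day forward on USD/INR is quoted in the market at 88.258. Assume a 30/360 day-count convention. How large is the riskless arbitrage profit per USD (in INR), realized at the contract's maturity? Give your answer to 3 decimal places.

1.327 per USD (in INR)

Fair forward: F* = S·e^(carry·T), with carry = (r_INR − r_USD) = 0.0790 − 0.0568 = 0.0222
F* = 89.254 · e^(0.0222 × 60/360) = 89.254 · e^0.003700 = 89.254 × 1.003707 = 89.5849
Market 88.258 < fair 89.5849: forward underpriced → reverse cash-and-carry (short spot, go long the forward).
At maturity, profit = |F_mkt − F*| = |88.258 − 89.5849| = 1.327 per USD (in INR)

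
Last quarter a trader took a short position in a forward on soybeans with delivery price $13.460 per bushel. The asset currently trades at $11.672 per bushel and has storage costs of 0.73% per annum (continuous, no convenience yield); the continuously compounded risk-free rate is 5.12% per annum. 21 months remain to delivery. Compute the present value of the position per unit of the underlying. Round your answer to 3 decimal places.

$0.484 per bushel

Current fair forward for the remaining 21 months: F = S·e^((r + u)·T), (r + u) = 0.0512 + 0.0073 = 0.0585
F = 11.672 · e^(0.0585 × 21/12) = 11.672 × 1.107799 = 12.9302
Value of long forward = (F − K)·e^(−rT) = (12.9302 − 13.460) · e^(−0.0512·21/12)
= -0.5298 × 0.914297 = -0.484
Short position value = −(long value) = $0.484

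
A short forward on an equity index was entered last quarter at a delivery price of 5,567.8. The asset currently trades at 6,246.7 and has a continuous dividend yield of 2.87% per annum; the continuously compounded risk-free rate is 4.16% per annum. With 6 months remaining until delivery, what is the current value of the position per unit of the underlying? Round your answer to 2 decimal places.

Current fair forward for the remaining 6 months: F = S·e^((r − q)·T), (r − q) = 0.0416 − 0.0287 = 0.0129
F = 6246.7 · e^(0.0129 × 6/12) = 6246.7 × 1.00647085 = 6287.1215
Value of long forward = (F − K)·e^(−rT) = (6287.1215 − 5567.8) · e^(−0.0416·6/12)
= 719.3215 × 0.97941483 = 704.51
Short position value = −(long value) = -704.51

-704.51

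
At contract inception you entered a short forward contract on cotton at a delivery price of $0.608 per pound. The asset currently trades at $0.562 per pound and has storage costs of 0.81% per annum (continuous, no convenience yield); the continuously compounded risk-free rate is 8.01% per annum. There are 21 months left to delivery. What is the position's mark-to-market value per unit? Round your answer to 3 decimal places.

-$0.042 per pound

Current fair forward for the remaining 21 months: F = S·e^((r + u)·T), (r + u) = 0.0801 + 0.0081 = 0.0882
F = 0.562 · e^(0.0882 × 21/12) = 0.562 × 1.166899 = 0.6558
Value of long forward = (F − K)·e^(−rT) = (0.6558 − 0.608) · e^(−0.0801·21/12)
= 0.0478 × 0.869206 = 0.042
Short position value = −(long value) = -$0.042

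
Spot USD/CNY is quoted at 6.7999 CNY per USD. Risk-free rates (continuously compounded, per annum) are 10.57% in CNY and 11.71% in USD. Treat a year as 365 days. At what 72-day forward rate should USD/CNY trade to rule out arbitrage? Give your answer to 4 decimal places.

F = S·e^((r_CNY − r_USD)T) = 6.7999 · e^((0.1057 − 0.1171) × 72/365)
= 6.7999 · e^-0.002249 = 6.7999 × 0.997754
F = 6.7846 CNY per USD

6.7846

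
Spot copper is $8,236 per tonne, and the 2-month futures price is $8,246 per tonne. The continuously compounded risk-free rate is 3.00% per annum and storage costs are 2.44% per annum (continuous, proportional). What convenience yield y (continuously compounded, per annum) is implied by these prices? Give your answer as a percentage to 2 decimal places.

F = S·e^((r+u−y)T) ⇒ (r+u−y) = ln(F/S)/T
ln(8246/8236) = 0.001213; /T ⇒ 0.007278
y = r + u − ln(F/S)/T = 0.0300 + 0.0244 − 0.007278 = 0.047122
y = 4.71%

4.71%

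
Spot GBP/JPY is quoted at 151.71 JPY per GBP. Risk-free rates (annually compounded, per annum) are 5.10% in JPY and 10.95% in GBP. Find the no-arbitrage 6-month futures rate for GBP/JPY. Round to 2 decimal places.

147.66

By covered interest parity, F = S · (1+r_JPY)^T / (1+r_GBP)^T
= 151.71 × 1.025183 / 1.053328 = 151.71 × 0.973280
F = 147.66 JPY per GBP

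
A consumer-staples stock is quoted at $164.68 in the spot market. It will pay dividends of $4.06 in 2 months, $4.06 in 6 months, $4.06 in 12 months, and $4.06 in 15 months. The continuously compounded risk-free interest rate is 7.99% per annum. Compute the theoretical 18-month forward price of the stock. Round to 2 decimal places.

PV(dividends) I = 4.06·e^(−0.0799·2/12) + 4.06·e^(−0.0799·6/12) + 4.06·e^(−0.0799·12/12) + 4.06·e^(−0.0799·15/12)
I = 4.0063 + 3.9010 + 3.7482 + 3.6741 = 15.3296
F = (S − I)·e^(rT) = (164.68 − 15.3296) · e^(0.0799·18/12)
= 149.3504 · e^0.119850 = 149.3504 × 1.127328 = $168.37

$168.37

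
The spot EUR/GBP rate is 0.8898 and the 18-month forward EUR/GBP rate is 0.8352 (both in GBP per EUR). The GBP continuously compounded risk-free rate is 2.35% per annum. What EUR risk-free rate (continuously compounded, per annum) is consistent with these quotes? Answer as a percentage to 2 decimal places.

6.57%

F = S·e^((r_GBP − r_EUR)T) ⇒ r_EUR = r_GBP − ln(F/S)/T
ln(0.8352/0.8898) = -0.063326; /(18/12) = -0.042217
r_EUR = 0.0235 + 0.042217 = 0.065717
r_EUR = 6.57%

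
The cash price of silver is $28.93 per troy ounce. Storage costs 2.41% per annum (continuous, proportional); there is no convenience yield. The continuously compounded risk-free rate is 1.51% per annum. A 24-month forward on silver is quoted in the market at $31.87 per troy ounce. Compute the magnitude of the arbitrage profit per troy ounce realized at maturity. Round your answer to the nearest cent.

Fair forward: F* = S·e^(carry·T), with carry = (r + u) = 0.0151 + 0.0241 = 0.0392
F* = 28.93 · e^(0.0392 × 24/12) = 28.93 · e^0.078400 = 28.93 × 1.081555 = $31.2894
Market $31.87 > fair $31.2894: forward overpriced → cash-and-carry (buy spot, short the forward).
At maturity, profit = |F_mkt − F*| = |31.87 − 31.2894| = $0.58 per troy ounce

$0.58 per troy ounce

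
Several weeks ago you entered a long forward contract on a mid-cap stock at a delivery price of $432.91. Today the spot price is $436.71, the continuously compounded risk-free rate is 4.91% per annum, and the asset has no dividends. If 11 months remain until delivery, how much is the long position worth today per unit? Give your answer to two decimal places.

$22.85

Current fair forward for the remaining 11 months: F = S·e^(r·T), r = 0.0491
F = 436.71 · e^(0.0491 × 11/12) = 436.71 × 1.046037 = 456.8148
Value of long forward = (F − K)·e^(−rT) = (456.8148 − 432.91) · e^(−0.0491·11/12)
= 23.9048 × 0.955990 = 22.85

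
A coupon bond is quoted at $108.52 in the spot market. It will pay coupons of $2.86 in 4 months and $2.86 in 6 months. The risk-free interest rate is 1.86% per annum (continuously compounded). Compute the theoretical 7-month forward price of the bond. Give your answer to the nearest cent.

PV(coupons) I = 2.86·e^(−0.0186·4/12) + 2.86·e^(−0.0186·6/12)
I = 2.8423 + 2.8335 = 5.6758
F = (S − I)·e^(rT) = (108.52 − 5.6758) · e^(0.0186·7/12)
= 102.8442 · e^0.010850 = 102.8442 × 1.010909 = $103.97

$103.97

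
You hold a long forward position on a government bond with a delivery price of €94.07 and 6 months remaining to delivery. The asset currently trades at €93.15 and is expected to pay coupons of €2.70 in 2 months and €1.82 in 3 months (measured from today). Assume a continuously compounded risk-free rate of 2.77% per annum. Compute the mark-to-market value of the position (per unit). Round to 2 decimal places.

PV(remaining coupons) I = 2.70·e^(−0.0277·2/12) + 1.82·e^(−0.0277·3/12) = 4.4950
Current forward F = (S − I)·e^(rT) = (93.15 − 4.4950)·e^(0.0277·6/12) = 88.6550 × 1.013946 = 89.8914
Value (long) = (F − K)·e^(−rT) = (89.8914 − 94.07) × 0.986245 = -4.1211
Value = -€4.12

-€4.12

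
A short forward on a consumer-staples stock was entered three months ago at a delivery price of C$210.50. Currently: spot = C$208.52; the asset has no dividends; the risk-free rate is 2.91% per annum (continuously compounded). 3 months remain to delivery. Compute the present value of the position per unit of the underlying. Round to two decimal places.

C$0.45

Current fair forward for the remaining 3 months: F = S·e^(r·T), r = 0.0291
F = 208.52 · e^(0.0291 × 3/12) = 208.52 × 1.007302 = 210.0426
Value of long forward = (F − K)·e^(−rT) = (210.0426 − 210.50) · e^(−0.0291·3/12)
= -0.4574 × 0.992751 = -0.45
Short position value = −(long value) = C$0.45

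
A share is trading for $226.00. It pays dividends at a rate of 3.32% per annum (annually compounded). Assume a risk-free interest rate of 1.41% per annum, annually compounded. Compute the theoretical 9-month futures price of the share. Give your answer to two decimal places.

F = S · (1+r)^T / (1+q)^T
= 226.00 × 1.010556 / 1.024798 = 226.00 × 0.986103
F = $222.86

$222.86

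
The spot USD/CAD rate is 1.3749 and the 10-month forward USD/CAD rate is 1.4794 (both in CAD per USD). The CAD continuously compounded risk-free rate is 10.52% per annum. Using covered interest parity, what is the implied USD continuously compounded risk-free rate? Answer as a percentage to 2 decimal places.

1.73%

F = S·e^((r_CAD − r_USD)T) ⇒ r_USD = r_CAD − ln(F/S)/T
ln(1.4794/1.3749) = 0.073256; /(10/12) = 0.087907
r_USD = 0.1052 − 0.087907 = 0.017293
r_USD = 1.73%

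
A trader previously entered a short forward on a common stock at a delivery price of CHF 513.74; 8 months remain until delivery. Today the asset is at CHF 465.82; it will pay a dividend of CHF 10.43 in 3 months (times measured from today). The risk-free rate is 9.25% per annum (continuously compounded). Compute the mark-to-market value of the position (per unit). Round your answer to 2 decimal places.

CHF 27.39

PV(remaining dividends) I = 10.43·e^(−0.0925·3/12) = 10.1916
Current forward F = (S − I)·e^(rT) = (465.82 − 10.1916)·e^(0.0925·8/12) = 455.6284 × 1.063608 = 484.6100
Value (long) = (F − K)·e^(−rT) = (484.6100 − 513.74) × 0.940196 = -27.3879
Short position value = −(long value) = CHF 27.39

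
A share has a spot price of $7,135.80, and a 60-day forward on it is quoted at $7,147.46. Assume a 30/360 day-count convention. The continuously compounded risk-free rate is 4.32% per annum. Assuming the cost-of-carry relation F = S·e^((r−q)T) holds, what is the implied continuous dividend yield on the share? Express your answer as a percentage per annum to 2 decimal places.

3.34%

From F = S·e^((r−q)T): (r − q) = ln(F/S)/T
ln(7147.46/7135.80) = ln(1.001634) = 0.001633
(r − q) = 0.001633 / (60/360) = 0.009798
q = r − ln(F/S)/T = 0.0432 − 0.009798 = 0.033402
q = 3.34%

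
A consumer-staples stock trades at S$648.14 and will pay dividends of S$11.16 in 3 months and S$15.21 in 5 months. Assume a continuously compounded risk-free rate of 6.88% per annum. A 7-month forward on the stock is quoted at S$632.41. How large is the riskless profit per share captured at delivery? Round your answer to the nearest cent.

S$15.47 per share

PV(dividends) I = 11.16·e^(−0.0688·3/12) + 15.21·e^(−0.0688·5/12) = 25.7499
Fair forward F* = (S − I)·e^(rT) = (648.14 − 25.7499)·e^0.040133 = 622.3901 × 1.040949 = 647.8764
Market S$632.41 < fair 647.8764: forward underpriced → reverse cash-and-carry (short the stock, invest proceeds at r, pay the dividends, go long the forward).
Profit at T = |F_mkt − F*| = |632.41 − 647.8764| = S$15.47 per share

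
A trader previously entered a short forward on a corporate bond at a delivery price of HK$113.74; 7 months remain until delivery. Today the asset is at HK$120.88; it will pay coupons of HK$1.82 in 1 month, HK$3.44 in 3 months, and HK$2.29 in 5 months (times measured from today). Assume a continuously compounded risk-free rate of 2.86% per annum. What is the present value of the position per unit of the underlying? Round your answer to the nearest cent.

PV(remaining coupons) I = 1.82·e^(−0.0286·1/12) + 3.44·e^(−0.0286·3/12) + 2.29·e^(−0.0286·5/12) = 7.4940
Current forward F = (S − I)·e^(rT) = (120.88 − 7.4940)·e^(0.0286·7/12) = 113.3860 × 1.016823 = 115.2935
Value (long) = (F − K)·e^(−rT) = (115.2935 − 113.74) × 0.983455 = 1.5278
Short position value = −(long value) = -HK$1.53

-HK$1.53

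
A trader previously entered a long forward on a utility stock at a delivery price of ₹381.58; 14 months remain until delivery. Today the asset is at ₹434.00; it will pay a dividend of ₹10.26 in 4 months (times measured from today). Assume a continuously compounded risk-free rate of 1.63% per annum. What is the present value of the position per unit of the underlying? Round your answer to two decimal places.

₹49.40

PV(remaining dividends) I = 10.26·e^(−0.0163·4/12) = 10.2044
Current forward F = (S − I)·e^(rT) = (434.00 − 10.2044)·e^(0.0163·14/12) = 423.7956 × 1.019199 = 431.9321
Value (long) = (F − K)·e^(−rT) = (431.9321 − 381.58) × 0.981163 = 49.4036
Value = ₹49.40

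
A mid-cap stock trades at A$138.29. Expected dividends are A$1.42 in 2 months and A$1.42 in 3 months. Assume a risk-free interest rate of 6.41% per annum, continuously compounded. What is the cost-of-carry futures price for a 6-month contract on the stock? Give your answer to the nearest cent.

A$139.90

PV(dividends) I = 1.42·e^(−0.0641·2/12) + 1.42·e^(−0.0641·3/12)
I = 1.4049 + 1.3974 = 2.8023
F = (S − I)·e^(rT) = (138.29 − 2.8023) · e^(0.0641·6/12)
= 135.4877 · e^0.032050 = 135.4877 × 1.032569 = A$139.90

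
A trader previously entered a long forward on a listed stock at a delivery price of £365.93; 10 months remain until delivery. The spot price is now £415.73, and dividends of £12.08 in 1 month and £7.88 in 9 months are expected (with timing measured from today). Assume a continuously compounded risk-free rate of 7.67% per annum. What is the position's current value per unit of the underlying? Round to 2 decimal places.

PV(remaining dividends) I = 12.08·e^(−0.0767·1/12) + 7.88·e^(−0.0767·9/12) = 19.4425
Current forward F = (S − I)·e^(rT) = (415.73 − 19.4425)·e^(0.0767·10/12) = 396.2875 × 1.066004 = 422.4441
Value (long) = (F − K)·e^(−rT) = (422.4441 − 365.93) × 0.938083 = 53.0149
Value = £53.01

£53.01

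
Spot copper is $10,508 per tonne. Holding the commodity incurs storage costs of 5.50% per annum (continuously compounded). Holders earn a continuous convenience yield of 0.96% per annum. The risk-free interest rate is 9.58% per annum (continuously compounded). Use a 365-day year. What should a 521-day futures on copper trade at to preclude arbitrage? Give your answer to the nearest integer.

$12,854 per tonne

Net carry = r + u − y = 0.0958 + 0.0550 − 0.0096 = 0.1412
F = S·e^((r+u−y)T) = 10508 · e^(0.1412 × 521/365) = 10508 · e^0.201548
= 10508 × 1.223295 = $12,854 per tonne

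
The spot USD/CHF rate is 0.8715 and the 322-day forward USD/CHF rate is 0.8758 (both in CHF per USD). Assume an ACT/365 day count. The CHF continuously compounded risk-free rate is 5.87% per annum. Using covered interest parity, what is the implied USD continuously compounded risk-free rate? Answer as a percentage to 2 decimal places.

5.31%

F = S·e^((r_CHF − r_USD)T) ⇒ r_USD = r_CHF − ln(F/S)/T
ln(0.8758/0.8715) = 0.004922; /(322/365) = 0.005579
r_USD = 0.0587 − 0.005579 = 0.053121
r_USD = 5.31%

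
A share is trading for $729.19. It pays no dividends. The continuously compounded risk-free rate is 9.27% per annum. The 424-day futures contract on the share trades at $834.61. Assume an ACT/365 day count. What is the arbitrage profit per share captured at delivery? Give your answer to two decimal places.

Fair futures: F* = S·e^(carry·T), with carry = r = 0.0927
F* = 729.19 · e^(0.0927 × 424/365) = 729.19 · e^0.107684 = 729.19 × 1.113696 = $812.0960
Market $834.61 > fair $812.0960: forward overpriced → cash-and-carry (buy spot, short the forward).
At maturity, profit = |F_mkt − F*| = |834.61 − 812.0960| = $22.51 per share

$22.51 per share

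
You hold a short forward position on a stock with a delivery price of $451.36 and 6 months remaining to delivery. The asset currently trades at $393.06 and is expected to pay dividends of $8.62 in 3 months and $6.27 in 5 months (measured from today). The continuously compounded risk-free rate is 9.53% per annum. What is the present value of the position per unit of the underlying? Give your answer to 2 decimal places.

PV(remaining dividends) I = 8.62·e^(−0.0953·3/12) + 6.27·e^(−0.0953·5/12) = 14.4430
Current forward F = (S − I)·e^(rT) = (393.06 − 14.4430)·e^(0.0953·6/12) = 378.6170 × 1.048804 = 397.0950
Value (long) = (F − K)·e^(−rT) = (397.0950 − 451.36) × 0.953467 = -51.7399
Short position value = −(long value) = $51.74

$51.74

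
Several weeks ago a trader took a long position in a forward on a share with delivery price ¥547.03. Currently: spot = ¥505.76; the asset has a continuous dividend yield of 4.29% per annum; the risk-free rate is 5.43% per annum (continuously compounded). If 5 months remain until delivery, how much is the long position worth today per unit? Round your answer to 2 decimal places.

Current fair forward for the remaining 5 months: F = S·e^((r − q)·T), (r − q) = 0.0543 − 0.0429 = 0.0114
F = 505.76 · e^(0.0114 × 5/12) = 505.76 × 1.004761 = 508.1679
Value of long forward = (F − K)·e^(−rT) = (508.1679 − 547.03) · e^(−0.0543·5/12)
= -38.8621 × 0.977629 = -37.99

-¥37.99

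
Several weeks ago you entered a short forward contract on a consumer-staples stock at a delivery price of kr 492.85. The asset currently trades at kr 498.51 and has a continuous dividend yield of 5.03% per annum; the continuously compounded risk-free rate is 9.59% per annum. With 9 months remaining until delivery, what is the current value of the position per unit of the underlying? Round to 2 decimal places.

-kr 21.41

Current fair forward for the remaining 9 months: F = S·e^((r − q)·T), (r − q) = 0.0959 − 0.0503 = 0.0456
F = 498.51 · e^(0.0456 × 9/12) = 498.51 × 1.034792 = 515.8542
Value of long forward = (F − K)·e^(−rT) = (515.8542 − 492.85) · e^(−0.0959·9/12)
= 23.0042 × 0.930601 = 21.41
Short position value = −(long value) = -kr 21.41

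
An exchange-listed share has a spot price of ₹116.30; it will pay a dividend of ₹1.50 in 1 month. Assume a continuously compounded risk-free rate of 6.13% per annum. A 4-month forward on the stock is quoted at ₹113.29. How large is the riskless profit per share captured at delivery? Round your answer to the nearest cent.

PV(dividends) I = 1.50·e^(−0.0613·1/12) = 1.4924
Fair forward F* = (S − I)·e^(rT) = (116.30 − 1.4924)·e^0.020433 = 114.8076 × 1.020643 = 117.1776
Market ₹113.29 < fair 117.1776: forward underpriced → reverse cash-and-carry (short the stock, invest proceeds at r, pay the dividends, go long the forward).
Profit at T = |F_mkt − F*| = |113.29 − 117.1776| = ₹3.89 per share

₹3.89 per share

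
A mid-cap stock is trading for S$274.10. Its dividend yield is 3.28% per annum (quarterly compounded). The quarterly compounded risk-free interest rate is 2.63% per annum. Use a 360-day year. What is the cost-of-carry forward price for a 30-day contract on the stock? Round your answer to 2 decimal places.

F = S · (1+r/4)^(4T) / (1+q/4)^(4T)
= 274.10 × 1.002187 / 1.002726 = 274.10 × 0.999462
F = S$273.95

S$273.95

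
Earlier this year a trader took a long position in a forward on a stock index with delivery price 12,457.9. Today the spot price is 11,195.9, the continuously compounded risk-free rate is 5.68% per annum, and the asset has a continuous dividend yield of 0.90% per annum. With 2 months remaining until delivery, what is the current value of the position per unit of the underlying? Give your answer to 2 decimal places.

-1161.40

Current fair forward for the remaining 2 months: F = S·e^((r − q)·T), (r − q) = 0.0568 − 0.0090 = 0.0478
F = 11195.9 · e^(0.0478 × 2/12) = 11195.9 × 1.00799848 = 11285.4502
Value of long forward = (F − K)·e^(−rT) = (11285.4502 − 12457.9) · e^(−0.0568·2/12)
= -1172.4498 × 0.99057800 = -1161.40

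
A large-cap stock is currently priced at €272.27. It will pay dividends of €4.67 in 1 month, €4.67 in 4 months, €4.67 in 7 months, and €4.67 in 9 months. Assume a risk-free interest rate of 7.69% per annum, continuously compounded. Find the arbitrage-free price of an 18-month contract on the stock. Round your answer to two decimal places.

€285.29

PV(dividends) I = 4.67·e^(−0.0769·1/12) + 4.67·e^(−0.0769·4/12) + 4.67·e^(−0.0769·7/12) + 4.67·e^(−0.0769·9/12)
I = 4.6402 + 4.5518 + 4.4651 + 4.4083 = 18.0654
F = (S − I)·e^(rT) = (272.27 − 18.0654) · e^(0.0769·18/12)
= 254.2046 · e^0.115350 = 254.2046 × 1.122266 = €285.29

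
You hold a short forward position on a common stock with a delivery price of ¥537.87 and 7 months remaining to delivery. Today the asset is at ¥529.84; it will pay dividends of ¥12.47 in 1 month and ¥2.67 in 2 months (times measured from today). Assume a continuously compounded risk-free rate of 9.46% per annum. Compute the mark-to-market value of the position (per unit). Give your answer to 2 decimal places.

-¥5.85

PV(remaining dividends) I = 12.47·e^(−0.0946·1/12) + 2.67·e^(−0.0946·2/12) = 15.0003
Current forward F = (S − I)·e^(rT) = (529.84 − 15.0003)·e^(0.0946·7/12) = 514.8397 × 1.056734 = 544.0486
Value (long) = (F − K)·e^(−rT) = (544.0486 − 537.87) × 0.946312 = 5.8469
Short position value = −(long value) = -¥5.85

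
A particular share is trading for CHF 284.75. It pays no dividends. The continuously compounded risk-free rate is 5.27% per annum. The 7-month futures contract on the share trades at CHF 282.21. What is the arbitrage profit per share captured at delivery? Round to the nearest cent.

Fair futures: F* = S·e^(carry·T), with carry = r = 0.0527
F* = 284.75 · e^(0.0527 × 7/12) = 284.75 · e^0.030742 = 284.75 × 1.031219 = CHF 293.6396
Market CHF 282.21 < fair CHF 293.6396: forward underpriced → reverse cash-and-carry (short spot, go long the forward).
At maturity, profit = |F_mkt − F*| = |282.21 − 293.6396| = CHF 11.43 per share

CHF 11.43 per share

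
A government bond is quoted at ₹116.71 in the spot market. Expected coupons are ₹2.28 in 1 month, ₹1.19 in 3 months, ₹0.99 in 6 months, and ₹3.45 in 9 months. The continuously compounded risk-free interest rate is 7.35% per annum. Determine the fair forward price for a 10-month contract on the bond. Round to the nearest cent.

₹115.94

PV(coupons) I = 2.28·e^(−0.0735·1/12) + 1.19·e^(−0.0735·3/12) + 0.99·e^(−0.0735·6/12) + 3.45·e^(−0.0735·9/12)
I = 2.2661 + 1.1683 + 0.9543 + 3.2650 = 7.6537
F = (S − I)·e^(rT) = (116.71 − 7.6537) · e^(0.0735·10/12)
= 109.0563 · e^0.061250 = 109.0563 × 1.063165 = ₹115.94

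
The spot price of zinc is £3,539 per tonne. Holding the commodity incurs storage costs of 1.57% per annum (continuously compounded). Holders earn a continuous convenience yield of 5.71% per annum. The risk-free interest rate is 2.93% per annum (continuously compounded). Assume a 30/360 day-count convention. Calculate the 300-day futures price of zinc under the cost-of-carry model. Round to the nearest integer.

Net carry = r + u − y = 0.0293 + 0.0157 − 0.0571 = -0.0121
F = S·e^((r+u−y)T) = 3539 · e^(-0.0121 × 300/360) = 3539 · e^-0.010083
= 3539 × 0.989968 = £3,503 per tonne

£3,503 per tonne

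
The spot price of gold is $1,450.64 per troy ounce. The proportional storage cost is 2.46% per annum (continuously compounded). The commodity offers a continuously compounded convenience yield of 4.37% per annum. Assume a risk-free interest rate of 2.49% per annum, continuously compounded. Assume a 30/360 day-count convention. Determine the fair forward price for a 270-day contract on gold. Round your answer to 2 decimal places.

$1,456.96 per troy ounce

Net carry = r + u − y = 0.0249 + 0.0246 − 0.0437 = 0.0058
F = S·e^((r+u−y)T) = 1450.64 · e^(0.0058 × 270/360) = 1450.64 · e^0.00435000
= 1450.64 × 1.00435947 = $1,456.96 per troy ounce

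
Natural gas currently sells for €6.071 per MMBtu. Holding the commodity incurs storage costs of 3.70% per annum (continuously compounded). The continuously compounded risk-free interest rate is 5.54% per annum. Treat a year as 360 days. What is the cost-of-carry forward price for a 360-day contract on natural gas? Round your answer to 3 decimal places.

Net carry = r + u − y = 0.0554 + 0.0370 − 0.0000 = 0.0924
F = S·e^((r+u−y)T) = 6.071 · e^(0.0924 × 360/360) = 6.071 · e^0.092400
= 6.071 × 1.096803 = €6.659 per MMBtu

€6.659 per MMBtu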